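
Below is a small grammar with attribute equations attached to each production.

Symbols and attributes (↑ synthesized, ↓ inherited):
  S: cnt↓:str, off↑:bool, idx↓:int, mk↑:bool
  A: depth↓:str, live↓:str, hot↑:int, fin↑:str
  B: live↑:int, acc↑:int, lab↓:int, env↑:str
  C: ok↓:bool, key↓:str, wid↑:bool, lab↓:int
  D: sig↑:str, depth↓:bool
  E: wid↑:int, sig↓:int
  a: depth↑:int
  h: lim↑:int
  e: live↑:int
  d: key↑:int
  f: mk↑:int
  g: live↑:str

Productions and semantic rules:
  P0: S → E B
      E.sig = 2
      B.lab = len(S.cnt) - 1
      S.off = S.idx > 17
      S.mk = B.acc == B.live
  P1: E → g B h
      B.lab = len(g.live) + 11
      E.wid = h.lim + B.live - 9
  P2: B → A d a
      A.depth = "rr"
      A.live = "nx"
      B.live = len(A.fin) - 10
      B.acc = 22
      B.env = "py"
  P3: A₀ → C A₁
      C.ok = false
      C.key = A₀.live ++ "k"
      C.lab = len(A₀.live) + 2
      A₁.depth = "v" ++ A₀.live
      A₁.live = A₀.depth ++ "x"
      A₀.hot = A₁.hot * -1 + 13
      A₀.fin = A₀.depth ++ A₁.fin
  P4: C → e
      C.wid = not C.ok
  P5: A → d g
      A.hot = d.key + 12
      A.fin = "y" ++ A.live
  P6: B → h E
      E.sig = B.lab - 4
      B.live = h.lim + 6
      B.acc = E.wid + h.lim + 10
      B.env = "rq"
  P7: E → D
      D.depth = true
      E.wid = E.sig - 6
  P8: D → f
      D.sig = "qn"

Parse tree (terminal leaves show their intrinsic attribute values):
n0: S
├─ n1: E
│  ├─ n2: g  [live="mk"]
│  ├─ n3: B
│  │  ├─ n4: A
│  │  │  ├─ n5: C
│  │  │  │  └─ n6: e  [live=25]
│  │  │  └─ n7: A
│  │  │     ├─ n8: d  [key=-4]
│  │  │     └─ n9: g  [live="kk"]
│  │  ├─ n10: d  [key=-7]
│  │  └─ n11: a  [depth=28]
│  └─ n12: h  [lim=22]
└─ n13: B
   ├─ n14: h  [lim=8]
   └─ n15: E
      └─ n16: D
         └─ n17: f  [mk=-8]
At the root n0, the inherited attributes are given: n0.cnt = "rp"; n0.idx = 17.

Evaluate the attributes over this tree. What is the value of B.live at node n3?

1. n0.cnt = "rp"  [given at root]
2. n0.idx = 17  [given at root]
3. n1.sig = 2  [2]
4. n2.live = "mk"  [terminal]
5. n3.lab = 13  [len(g.live) + 11]
6. n4.depth = "rr"  ["rr"]
7. n4.live = "nx"  ["nx"]
8. n5.ok = false  [false]
9. n5.key = "nxk"  [A₀.live ++ "k"]
10. n5.lab = 4  [len(A₀.live) + 2]
11. n6.live = 25  [terminal]
12. n5.wid = true  [not C.ok]
13. n7.depth = "vnx"  ["v" ++ A₀.live]
14. n7.live = "rrx"  [A₀.depth ++ "x"]
15. n8.key = -4  [terminal]
16. n9.live = "kk"  [terminal]
17. n7.hot = 8  [d.key + 12]
18. n7.fin = "yrrx"  ["y" ++ A.live]
19. n4.hot = 5  [A₁.hot * -1 + 13]
20. n4.fin = "rryrrx"  [A₀.depth ++ A₁.fin]
21. n10.key = -7  [terminal]
22. n11.depth = 28  [terminal]
23. n3.live = -4  [len(A.fin) - 10]
24. n3.acc = 22  [22]
25. n3.env = "py"  ["py"]
26. n12.lim = 22  [terminal]
27. n1.wid = 9  [h.lim + B.live - 9]
28. n13.lab = 1  [len(S.cnt) - 1]
29. n14.lim = 8  [terminal]
30. n15.sig = -3  [B.lab - 4]
31. n16.depth = true  [true]
32. n17.mk = -8  [terminal]
33. n16.sig = "qn"  ["qn"]
34. n15.wid = -9  [E.sig - 6]
35. n13.live = 14  [h.lim + 6]
36. n13.acc = 9  [E.wid + h.lim + 10]
37. n13.env = "rq"  ["rq"]
38. n0.off = false  [S.idx > 17]
39. n0.mk = false  [B.acc == B.live]

-4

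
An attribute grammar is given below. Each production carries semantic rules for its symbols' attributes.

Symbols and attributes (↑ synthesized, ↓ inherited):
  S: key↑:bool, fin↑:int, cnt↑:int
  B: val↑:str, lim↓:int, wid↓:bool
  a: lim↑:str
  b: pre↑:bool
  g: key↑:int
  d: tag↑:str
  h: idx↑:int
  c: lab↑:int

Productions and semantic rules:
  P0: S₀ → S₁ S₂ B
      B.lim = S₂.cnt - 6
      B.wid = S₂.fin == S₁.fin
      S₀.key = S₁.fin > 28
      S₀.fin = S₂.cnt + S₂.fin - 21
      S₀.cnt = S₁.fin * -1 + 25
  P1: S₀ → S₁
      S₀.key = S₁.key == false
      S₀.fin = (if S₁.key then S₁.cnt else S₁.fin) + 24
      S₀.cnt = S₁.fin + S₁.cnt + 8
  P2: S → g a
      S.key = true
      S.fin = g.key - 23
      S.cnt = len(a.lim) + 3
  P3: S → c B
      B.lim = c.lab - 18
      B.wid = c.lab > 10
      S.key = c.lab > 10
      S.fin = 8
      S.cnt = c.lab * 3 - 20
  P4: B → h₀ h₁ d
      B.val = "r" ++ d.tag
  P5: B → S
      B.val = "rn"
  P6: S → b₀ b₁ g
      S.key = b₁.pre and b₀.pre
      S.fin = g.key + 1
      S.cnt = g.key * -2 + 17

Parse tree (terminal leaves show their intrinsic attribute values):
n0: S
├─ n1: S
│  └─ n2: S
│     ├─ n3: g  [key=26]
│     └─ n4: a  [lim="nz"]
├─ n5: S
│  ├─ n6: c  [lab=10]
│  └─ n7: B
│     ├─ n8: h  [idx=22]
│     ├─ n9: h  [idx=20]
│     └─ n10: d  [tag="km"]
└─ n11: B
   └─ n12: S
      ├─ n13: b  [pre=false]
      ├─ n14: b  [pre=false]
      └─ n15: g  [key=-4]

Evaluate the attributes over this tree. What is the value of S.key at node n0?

1. n3.key = 26  [terminal]
2. n4.lim = "nz"  [terminal]
3. n2.key = true  [true]
4. n2.fin = 3  [g.key - 23]
5. n2.cnt = 5  [len(a.lim) + 3]
6. n1.key = false  [S₁.key == false]
7. n1.fin = 29  [(if S₁.key then S₁.cnt else S₁.fin) + 24]
8. n1.cnt = 16  [S₁.fin + S₁.cnt + 8]
9. n6.lab = 10  [terminal]
10. n7.lim = -8  [c.lab - 18]
11. n7.wid = false  [c.lab > 10]
12. n8.idx = 22  [terminal]
13. n9.idx = 20  [terminal]
14. n10.tag = "km"  [terminal]
15. n7.val = "rkm"  ["r" ++ d.tag]
16. n5.key = false  [c.lab > 10]
17. n5.fin = 8  [8]
18. n5.cnt = 10  [c.lab * 3 - 20]
19. n11.lim = 4  [S₂.cnt - 6]
20. n11.wid = false  [S₂.fin == S₁.fin]
21. n13.pre = false  [terminal]
22. n14.pre = false  [terminal]
23. n15.key = -4  [terminal]
24. n12.key = false  [b₁.pre and b₀.pre]
25. n12.fin = -3  [g.key + 1]
26. n12.cnt = 25  [g.key * -2 + 17]
27. n11.val = "rn"  ["rn"]
28. n0.key = true  [S₁.fin > 28]
29. n0.fin = -3  [S₂.cnt + S₂.fin - 21]
30. n0.cnt = -4  [S₁.fin * -1 + 25]

true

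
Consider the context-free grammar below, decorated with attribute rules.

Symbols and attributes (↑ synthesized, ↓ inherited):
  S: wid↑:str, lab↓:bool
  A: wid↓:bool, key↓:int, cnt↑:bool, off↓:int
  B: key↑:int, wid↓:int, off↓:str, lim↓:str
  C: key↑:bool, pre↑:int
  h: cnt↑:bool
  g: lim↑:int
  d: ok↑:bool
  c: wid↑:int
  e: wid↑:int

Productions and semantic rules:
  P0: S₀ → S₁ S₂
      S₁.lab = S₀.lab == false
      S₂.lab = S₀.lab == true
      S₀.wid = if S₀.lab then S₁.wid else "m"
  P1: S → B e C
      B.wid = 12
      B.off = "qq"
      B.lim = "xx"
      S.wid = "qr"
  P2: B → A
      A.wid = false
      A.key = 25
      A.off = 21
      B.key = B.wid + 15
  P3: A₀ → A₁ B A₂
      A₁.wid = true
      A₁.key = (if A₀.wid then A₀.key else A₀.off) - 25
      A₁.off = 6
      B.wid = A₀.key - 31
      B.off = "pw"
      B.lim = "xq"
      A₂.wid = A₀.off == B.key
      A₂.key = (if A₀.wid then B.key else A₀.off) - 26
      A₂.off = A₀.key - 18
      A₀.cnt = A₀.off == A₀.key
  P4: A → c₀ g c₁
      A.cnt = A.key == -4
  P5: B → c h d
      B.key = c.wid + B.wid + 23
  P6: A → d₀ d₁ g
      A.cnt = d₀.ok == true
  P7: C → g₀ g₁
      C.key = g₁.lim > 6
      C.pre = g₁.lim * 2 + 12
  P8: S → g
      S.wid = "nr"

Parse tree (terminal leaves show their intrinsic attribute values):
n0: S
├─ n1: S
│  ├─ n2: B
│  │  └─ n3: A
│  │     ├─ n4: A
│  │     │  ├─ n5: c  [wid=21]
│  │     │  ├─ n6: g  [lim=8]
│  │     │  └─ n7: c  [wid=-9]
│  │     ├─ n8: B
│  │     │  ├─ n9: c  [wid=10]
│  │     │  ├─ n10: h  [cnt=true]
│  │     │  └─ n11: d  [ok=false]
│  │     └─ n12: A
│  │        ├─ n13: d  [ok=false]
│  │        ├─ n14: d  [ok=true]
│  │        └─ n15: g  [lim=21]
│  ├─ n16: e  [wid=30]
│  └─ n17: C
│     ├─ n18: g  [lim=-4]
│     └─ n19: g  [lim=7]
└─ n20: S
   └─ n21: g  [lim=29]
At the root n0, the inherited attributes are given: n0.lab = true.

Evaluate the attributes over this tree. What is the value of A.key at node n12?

1. n0.lab = true  [given at root]
2. n1.lab = false  [S₀.lab == false]
3. n2.wid = 12  [12]
4. n2.off = "qq"  ["qq"]
5. n2.lim = "xx"  ["xx"]
6. n3.wid = false  [false]
7. n3.key = 25  [25]
8. n3.off = 21  [21]
9. n4.wid = true  [true]
10. n4.key = -4  [(if A₀.wid then A₀.key else A₀.off) - 25]
11. n4.off = 6  [6]
12. n5.wid = 21  [terminal]
13. n6.lim = 8  [terminal]
14. n7.wid = -9  [terminal]
15. n4.cnt = true  [A.key == -4]
16. n8.wid = -6  [A₀.key - 31]
17. n8.off = "pw"  ["pw"]
18. n8.lim = "xq"  ["xq"]
19. n9.wid = 10  [terminal]
20. n10.cnt = true  [terminal]
21. n11.ok = false  [terminal]
22. n8.key = 27  [c.wid + B.wid + 23]
23. n12.wid = false  [A₀.off == B.key]
24. n12.key = -5  [(if A₀.wid then B.key else A₀.off) - 26]
25. n12.off = 7  [A₀.key - 18]
26. n13.ok = false  [terminal]
27. n14.ok = true  [terminal]
28. n15.lim = 21  [terminal]
29. n12.cnt = false  [d₀.ok == true]
30. n3.cnt = false  [A₀.off == A₀.key]
31. n2.key = 27  [B.wid + 15]
32. n16.wid = 30  [terminal]
33. n18.lim = -4  [terminal]
34. n19.lim = 7  [terminal]
35. n17.key = true  [g₁.lim > 6]
36. n17.pre = 26  [g₁.lim * 2 + 12]
37. n1.wid = "qr"  ["qr"]
38. n20.lab = true  [S₀.lab == true]
39. n21.lim = 29  [terminal]
40. n20.wid = "nr"  ["nr"]
41. n0.wid = "qr"  [if S₀.lab then S₁.wid else "m"]

-5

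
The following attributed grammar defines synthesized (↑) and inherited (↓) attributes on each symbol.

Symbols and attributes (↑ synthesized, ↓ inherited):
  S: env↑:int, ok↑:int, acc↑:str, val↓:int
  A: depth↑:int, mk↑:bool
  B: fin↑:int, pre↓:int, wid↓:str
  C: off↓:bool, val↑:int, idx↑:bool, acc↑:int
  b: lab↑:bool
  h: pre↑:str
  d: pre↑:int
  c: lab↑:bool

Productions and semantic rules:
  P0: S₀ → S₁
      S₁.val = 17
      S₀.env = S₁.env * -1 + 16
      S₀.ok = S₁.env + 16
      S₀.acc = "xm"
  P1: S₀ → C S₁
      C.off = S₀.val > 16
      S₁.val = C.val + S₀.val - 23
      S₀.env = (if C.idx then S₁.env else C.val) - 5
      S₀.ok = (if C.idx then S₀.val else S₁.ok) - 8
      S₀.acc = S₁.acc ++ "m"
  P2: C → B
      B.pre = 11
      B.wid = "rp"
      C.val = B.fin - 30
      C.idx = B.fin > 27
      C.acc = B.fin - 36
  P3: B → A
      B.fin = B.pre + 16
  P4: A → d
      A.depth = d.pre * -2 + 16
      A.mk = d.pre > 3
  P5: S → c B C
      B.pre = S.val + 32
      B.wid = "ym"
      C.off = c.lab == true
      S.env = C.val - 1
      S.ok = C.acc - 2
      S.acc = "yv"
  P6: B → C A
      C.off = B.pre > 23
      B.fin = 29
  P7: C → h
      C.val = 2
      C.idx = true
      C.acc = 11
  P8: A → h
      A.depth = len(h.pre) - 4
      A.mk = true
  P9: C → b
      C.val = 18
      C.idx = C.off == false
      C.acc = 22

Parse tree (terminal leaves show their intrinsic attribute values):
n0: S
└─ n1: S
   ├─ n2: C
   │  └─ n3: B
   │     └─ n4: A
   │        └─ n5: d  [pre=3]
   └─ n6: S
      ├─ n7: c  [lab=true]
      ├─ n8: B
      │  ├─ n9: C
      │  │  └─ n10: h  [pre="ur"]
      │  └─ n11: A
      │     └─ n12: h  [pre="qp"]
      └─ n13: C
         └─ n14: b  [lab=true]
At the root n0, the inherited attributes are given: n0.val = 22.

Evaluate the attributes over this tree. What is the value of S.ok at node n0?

1. n0.val = 22  [given at root]
2. n1.val = 17  [17]
3. n2.off = true  [S₀.val > 16]
4. n3.pre = 11  [11]
5. n3.wid = "rp"  ["rp"]
6. n5.pre = 3  [terminal]
7. n4.depth = 10  [d.pre * -2 + 16]
8. n4.mk = false  [d.pre > 3]
9. n3.fin = 27  [B.pre + 16]
10. n2.val = -3  [B.fin - 30]
11. n2.idx = false  [B.fin > 27]
12. n2.acc = -9  [B.fin - 36]
13. n6.val = -9  [C.val + S₀.val - 23]
14. n7.lab = true  [terminal]
15. n8.pre = 23  [S.val + 32]
16. n8.wid = "ym"  ["ym"]
17. n9.off = false  [B.pre > 23]
18. n10.pre = "ur"  [terminal]
19. n9.val = 2  [2]
20. n9.idx = true  [true]
21. n9.acc = 11  [11]
22. n12.pre = "qp"  [terminal]
23. n11.depth = -2  [len(h.pre) - 4]
24. n11.mk = true  [true]
25. n8.fin = 29  [29]
26. n13.off = true  [c.lab == true]
27. n14.lab = true  [terminal]
28. n13.val = 18  [18]
29. n13.idx = false  [C.off == false]
30. n13.acc = 22  [22]
31. n6.env = 17  [C.val - 1]
32. n6.ok = 20  [C.acc - 2]
33. n6.acc = "yv"  ["yv"]
34. n1.env = -8  [(if C.idx then S₁.env else C.val) - 5]
35. n1.ok = 12  [(if C.idx then S₀.val else S₁.ok) - 8]
36. n1.acc = "yvm"  [S₁.acc ++ "m"]
37. n0.env = 24  [S₁.env * -1 + 16]
38. n0.ok = 8  [S₁.env + 16]
39. n0.acc = "xm"  ["xm"]

8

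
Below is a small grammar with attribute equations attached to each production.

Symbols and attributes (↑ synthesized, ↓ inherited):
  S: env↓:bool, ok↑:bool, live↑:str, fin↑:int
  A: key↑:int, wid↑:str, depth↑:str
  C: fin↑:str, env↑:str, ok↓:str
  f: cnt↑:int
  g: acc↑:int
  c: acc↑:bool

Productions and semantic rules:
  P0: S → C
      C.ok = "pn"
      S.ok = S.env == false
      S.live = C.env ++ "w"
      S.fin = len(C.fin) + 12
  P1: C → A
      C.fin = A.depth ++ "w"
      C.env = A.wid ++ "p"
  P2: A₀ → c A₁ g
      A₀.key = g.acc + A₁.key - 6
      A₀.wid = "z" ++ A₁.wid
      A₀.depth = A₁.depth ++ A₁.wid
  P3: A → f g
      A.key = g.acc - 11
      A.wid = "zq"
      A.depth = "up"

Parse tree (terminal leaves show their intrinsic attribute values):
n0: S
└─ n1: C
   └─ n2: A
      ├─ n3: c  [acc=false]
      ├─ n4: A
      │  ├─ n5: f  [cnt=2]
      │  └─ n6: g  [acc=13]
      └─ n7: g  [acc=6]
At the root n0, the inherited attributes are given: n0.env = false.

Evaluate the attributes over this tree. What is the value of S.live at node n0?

1. n0.env = false  [given at root]
2. n1.ok = "pn"  ["pn"]
3. n3.acc = false  [terminal]
4. n5.cnt = 2  [terminal]
5. n6.acc = 13  [terminal]
6. n4.key = 2  [g.acc - 11]
7. n4.wid = "zq"  ["zq"]
8. n4.depth = "up"  ["up"]
9. n7.acc = 6  [terminal]
10. n2.key = 2  [g.acc + A₁.key - 6]
11. n2.wid = "zzq"  ["z" ++ A₁.wid]
12. n2.depth = "upzq"  [A₁.depth ++ A₁.wid]
13. n1.fin = "upzqw"  [A.depth ++ "w"]
14. n1.env = "zzqp"  [A.wid ++ "p"]
15. n0.ok = true  [S.env == false]
16. n0.live = "zzqpw"  [C.env ++ "w"]
17. n0.fin = 17  [len(C.fin) + 12]

"zzqpw"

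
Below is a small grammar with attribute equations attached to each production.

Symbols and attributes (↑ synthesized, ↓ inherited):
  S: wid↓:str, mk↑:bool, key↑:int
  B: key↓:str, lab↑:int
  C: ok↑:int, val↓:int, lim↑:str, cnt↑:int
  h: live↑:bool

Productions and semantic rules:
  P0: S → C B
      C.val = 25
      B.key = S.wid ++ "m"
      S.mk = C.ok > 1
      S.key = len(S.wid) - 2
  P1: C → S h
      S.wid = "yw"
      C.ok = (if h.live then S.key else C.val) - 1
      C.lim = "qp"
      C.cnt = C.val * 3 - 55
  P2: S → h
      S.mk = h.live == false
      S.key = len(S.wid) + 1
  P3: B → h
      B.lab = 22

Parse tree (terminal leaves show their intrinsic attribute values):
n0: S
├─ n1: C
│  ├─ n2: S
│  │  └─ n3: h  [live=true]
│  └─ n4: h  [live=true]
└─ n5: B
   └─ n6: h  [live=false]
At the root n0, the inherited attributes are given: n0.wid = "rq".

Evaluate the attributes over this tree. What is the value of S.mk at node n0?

true

1. n0.wid = "rq"  [given at root]
2. n1.val = 25  [25]
3. n2.wid = "yw"  ["yw"]
4. n3.live = true  [terminal]
5. n2.mk = false  [h.live == false]
6. n2.key = 3  [len(S.wid) + 1]
7. n4.live = true  [terminal]
8. n1.ok = 2  [(if h.live then S.key else C.val) - 1]
9. n1.lim = "qp"  ["qp"]
10. n1.cnt = 20  [C.val * 3 - 55]
11. n5.key = "rqm"  [S.wid ++ "m"]
12. n6.live = false  [terminal]
13. n5.lab = 22  [22]
14. n0.mk = true  [C.ok > 1]
15. n0.key = 0  [len(S.wid) - 2]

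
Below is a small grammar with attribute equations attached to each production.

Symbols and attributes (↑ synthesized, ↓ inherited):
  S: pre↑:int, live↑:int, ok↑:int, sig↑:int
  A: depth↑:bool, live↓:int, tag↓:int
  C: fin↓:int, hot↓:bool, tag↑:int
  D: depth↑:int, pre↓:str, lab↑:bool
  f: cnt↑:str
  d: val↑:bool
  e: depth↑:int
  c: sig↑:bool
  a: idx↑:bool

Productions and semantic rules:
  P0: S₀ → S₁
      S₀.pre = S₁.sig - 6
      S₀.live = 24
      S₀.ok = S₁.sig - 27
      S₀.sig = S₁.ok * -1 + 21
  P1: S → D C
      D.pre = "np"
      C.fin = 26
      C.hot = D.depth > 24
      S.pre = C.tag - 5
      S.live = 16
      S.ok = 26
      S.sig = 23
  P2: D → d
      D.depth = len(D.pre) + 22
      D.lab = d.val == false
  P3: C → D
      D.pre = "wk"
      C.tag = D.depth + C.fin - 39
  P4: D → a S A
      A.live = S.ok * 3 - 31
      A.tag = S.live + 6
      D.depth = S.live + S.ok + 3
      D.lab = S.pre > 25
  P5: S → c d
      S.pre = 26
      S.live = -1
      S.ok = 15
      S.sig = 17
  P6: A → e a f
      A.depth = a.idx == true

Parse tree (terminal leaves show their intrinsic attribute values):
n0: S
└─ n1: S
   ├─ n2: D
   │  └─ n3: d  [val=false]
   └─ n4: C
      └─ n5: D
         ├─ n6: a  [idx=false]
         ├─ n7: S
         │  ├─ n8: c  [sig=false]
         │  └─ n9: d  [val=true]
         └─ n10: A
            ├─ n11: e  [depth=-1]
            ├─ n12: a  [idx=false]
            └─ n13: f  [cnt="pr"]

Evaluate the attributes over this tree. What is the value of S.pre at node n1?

-1

1. n2.pre = "np"  ["np"]
2. n3.val = false  [terminal]
3. n2.depth = 24  [len(D.pre) + 22]
4. n2.lab = true  [d.val == false]
5. n4.fin = 26  [26]
6. n4.hot = false  [D.depth > 24]
7. n5.pre = "wk"  ["wk"]
8. n6.idx = false  [terminal]
9. n8.sig = false  [terminal]
10. n9.val = true  [terminal]
11. n7.pre = 26  [26]
12. n7.live = -1  [-1]
13. n7.ok = 15  [15]
14. n7.sig = 17  [17]
15. n10.live = 14  [S.ok * 3 - 31]
16. n10.tag = 5  [S.live + 6]
17. n11.depth = -1  [terminal]
18. n12.idx = false  [terminal]
19. n13.cnt = "pr"  [terminal]
20. n10.depth = false  [a.idx == true]
21. n5.depth = 17  [S.live + S.ok + 3]
22. n5.lab = true  [S.pre > 25]
23. n4.tag = 4  [D.depth + C.fin - 39]
24. n1.pre = -1  [C.tag - 5]
25. n1.live = 16  [16]
26. n1.ok = 26  [26]
27. n1.sig = 23  [23]
28. n0.pre = 17  [S₁.sig - 6]
29. n0.live = 24  [24]
30. n0.ok = -4  [S₁.sig - 27]
31. n0.sig = -5  [S₁.ok * -1 + 21]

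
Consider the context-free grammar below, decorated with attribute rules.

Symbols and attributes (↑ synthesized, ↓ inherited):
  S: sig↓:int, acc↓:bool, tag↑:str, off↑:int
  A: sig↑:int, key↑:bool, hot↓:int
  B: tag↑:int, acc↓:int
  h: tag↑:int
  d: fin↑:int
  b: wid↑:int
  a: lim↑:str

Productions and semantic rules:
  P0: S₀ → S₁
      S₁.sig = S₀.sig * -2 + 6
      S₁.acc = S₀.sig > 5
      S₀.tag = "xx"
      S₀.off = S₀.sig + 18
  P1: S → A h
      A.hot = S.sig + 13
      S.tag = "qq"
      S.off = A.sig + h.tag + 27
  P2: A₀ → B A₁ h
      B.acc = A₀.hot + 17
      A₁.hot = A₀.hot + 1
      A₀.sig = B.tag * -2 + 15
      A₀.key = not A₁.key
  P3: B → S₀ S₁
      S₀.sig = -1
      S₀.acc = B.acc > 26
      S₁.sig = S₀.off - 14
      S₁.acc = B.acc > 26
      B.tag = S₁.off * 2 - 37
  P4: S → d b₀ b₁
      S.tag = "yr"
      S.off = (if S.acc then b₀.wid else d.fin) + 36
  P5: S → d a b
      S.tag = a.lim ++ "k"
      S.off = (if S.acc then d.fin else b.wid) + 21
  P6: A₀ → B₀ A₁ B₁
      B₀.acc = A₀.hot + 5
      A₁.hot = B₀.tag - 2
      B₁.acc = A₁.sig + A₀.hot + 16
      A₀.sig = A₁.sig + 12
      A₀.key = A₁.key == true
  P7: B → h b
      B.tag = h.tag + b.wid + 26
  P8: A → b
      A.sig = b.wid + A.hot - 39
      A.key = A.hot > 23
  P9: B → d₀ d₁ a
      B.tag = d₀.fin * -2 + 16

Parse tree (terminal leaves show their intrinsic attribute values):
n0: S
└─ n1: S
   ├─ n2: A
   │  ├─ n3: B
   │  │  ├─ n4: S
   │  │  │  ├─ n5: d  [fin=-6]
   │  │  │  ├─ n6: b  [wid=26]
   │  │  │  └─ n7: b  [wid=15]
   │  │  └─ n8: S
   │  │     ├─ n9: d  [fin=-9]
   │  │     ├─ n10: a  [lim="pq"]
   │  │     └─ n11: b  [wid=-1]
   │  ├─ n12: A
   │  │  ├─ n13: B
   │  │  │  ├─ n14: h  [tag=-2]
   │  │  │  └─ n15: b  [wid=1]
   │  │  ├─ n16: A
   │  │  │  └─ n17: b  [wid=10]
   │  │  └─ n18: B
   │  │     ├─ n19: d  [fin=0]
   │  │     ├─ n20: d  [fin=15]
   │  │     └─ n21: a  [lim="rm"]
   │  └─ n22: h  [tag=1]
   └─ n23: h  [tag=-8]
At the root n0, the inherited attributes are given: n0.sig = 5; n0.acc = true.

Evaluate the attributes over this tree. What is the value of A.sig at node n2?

9

1. n0.sig = 5  [given at root]
2. n0.acc = true  [given at root]
3. n1.sig = -4  [S₀.sig * -2 + 6]
4. n1.acc = false  [S₀.sig > 5]
5. n2.hot = 9  [S.sig + 13]
6. n3.acc = 26  [A₀.hot + 17]
7. n4.sig = -1  [-1]
8. n4.acc = false  [B.acc > 26]
9. n5.fin = -6  [terminal]
10. n6.wid = 26  [terminal]
11. n7.wid = 15  [terminal]
12. n4.tag = "yr"  ["yr"]
13. n4.off = 30  [(if S.acc then b₀.wid else d.fin) + 36]
14. n8.sig = 16  [S₀.off - 14]
15. n8.acc = false  [B.acc > 26]
16. n9.fin = -9  [terminal]
17. n10.lim = "pq"  [terminal]
18. n11.wid = -1  [terminal]
19. n8.tag = "pqk"  [a.lim ++ "k"]
20. n8.off = 20  [(if S.acc then d.fin else b.wid) + 21]
21. n3.tag = 3  [S₁.off * 2 - 37]
22. n12.hot = 10  [A₀.hot + 1]
23. n13.acc = 15  [A₀.hot + 5]
24. n14.tag = -2  [terminal]
25. n15.wid = 1  [terminal]
26. n13.tag = 25  [h.tag + b.wid + 26]
27. n16.hot = 23  [B₀.tag - 2]
28. n17.wid = 10  [terminal]
29. n16.sig = -6  [b.wid + A.hot - 39]
30. n16.key = false  [A.hot > 23]
31. n18.acc = 20  [A₁.sig + A₀.hot + 16]
32. n19.fin = 0  [terminal]
33. n20.fin = 15  [terminal]
34. n21.lim = "rm"  [terminal]
35. n18.tag = 16  [d₀.fin * -2 + 16]
36. n12.sig = 6  [A₁.sig + 12]
37. n12.key = false  [A₁.key == true]
38. n22.tag = 1  [terminal]
39. n2.sig = 9  [B.tag * -2 + 15]
40. n2.key = true  [not A₁.key]
41. n23.tag = -8  [terminal]
42. n1.tag = "qq"  ["qq"]
43. n1.off = 28  [A.sig + h.tag + 27]
44. n0.tag = "xx"  ["xx"]
45. n0.off = 23  [S₀.sig + 18]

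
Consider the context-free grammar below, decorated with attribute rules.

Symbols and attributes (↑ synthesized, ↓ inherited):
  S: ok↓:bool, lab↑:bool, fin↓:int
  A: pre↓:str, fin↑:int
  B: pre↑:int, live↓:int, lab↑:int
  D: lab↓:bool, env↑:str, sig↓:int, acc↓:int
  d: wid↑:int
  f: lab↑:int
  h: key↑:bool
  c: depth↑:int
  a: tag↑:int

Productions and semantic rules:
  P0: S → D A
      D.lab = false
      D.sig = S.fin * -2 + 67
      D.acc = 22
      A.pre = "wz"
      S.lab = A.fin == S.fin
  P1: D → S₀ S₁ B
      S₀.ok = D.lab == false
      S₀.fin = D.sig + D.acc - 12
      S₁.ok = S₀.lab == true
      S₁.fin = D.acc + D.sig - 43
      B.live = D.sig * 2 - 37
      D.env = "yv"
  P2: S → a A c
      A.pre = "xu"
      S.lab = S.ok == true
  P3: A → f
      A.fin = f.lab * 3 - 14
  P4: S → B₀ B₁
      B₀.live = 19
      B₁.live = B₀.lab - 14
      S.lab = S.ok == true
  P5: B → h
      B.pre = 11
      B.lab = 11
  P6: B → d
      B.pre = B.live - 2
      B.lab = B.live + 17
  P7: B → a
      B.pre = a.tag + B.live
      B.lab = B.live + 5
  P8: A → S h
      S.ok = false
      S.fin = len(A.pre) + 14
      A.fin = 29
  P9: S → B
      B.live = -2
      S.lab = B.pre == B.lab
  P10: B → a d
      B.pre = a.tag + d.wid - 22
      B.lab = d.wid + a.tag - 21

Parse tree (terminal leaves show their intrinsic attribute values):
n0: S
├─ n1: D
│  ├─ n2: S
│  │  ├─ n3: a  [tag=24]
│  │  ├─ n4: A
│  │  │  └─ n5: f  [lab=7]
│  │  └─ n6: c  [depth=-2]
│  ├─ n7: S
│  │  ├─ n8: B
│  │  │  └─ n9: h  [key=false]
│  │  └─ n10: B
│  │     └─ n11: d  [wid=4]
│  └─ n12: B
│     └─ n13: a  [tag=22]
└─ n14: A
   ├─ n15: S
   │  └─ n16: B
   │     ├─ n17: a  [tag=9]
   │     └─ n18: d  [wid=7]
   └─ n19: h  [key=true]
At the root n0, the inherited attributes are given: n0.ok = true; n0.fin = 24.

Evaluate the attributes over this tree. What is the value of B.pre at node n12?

23

1. n0.ok = true  [given at root]
2. n0.fin = 24  [given at root]
3. n1.lab = false  [false]
4. n1.sig = 19  [S.fin * -2 + 67]
5. n1.acc = 22  [22]
6. n2.ok = true  [D.lab == false]
7. n2.fin = 29  [D.sig + D.acc - 12]
8. n3.tag = 24  [terminal]
9. n4.pre = "xu"  ["xu"]
10. n5.lab = 7  [terminal]
11. n4.fin = 7  [f.lab * 3 - 14]
12. n6.depth = -2  [terminal]
13. n2.lab = true  [S.ok == true]
14. n7.ok = true  [S₀.lab == true]
15. n7.fin = -2  [D.acc + D.sig - 43]
16. n8.live = 19  [19]
17. n9.key = false  [terminal]
18. n8.pre = 11  [11]
19. n8.lab = 11  [11]
20. n10.live = -3  [B₀.lab - 14]
21. n11.wid = 4  [terminal]
22. n10.pre = -5  [B.live - 2]
23. n10.lab = 14  [B.live + 17]
24. n7.lab = true  [S.ok == true]
25. n12.live = 1  [D.sig * 2 - 37]
26. n13.tag = 22  [terminal]
27. n12.pre = 23  [a.tag + B.live]
28. n12.lab = 6  [B.live + 5]
29. n1.env = "yv"  ["yv"]
30. n14.pre = "wz"  ["wz"]
31. n15.ok = false  [false]
32. n15.fin = 16  [len(A.pre) + 14]
33. n16.live = -2  [-2]
34. n17.tag = 9  [terminal]
35. n18.wid = 7  [terminal]
36. n16.pre = -6  [a.tag + d.wid - 22]
37. n16.lab = -5  [d.wid + a.tag - 21]
38. n15.lab = false  [B.pre == B.lab]
39. n19.key = true  [terminal]
40. n14.fin = 29  [29]
41. n0.lab = false  [A.fin == S.fin]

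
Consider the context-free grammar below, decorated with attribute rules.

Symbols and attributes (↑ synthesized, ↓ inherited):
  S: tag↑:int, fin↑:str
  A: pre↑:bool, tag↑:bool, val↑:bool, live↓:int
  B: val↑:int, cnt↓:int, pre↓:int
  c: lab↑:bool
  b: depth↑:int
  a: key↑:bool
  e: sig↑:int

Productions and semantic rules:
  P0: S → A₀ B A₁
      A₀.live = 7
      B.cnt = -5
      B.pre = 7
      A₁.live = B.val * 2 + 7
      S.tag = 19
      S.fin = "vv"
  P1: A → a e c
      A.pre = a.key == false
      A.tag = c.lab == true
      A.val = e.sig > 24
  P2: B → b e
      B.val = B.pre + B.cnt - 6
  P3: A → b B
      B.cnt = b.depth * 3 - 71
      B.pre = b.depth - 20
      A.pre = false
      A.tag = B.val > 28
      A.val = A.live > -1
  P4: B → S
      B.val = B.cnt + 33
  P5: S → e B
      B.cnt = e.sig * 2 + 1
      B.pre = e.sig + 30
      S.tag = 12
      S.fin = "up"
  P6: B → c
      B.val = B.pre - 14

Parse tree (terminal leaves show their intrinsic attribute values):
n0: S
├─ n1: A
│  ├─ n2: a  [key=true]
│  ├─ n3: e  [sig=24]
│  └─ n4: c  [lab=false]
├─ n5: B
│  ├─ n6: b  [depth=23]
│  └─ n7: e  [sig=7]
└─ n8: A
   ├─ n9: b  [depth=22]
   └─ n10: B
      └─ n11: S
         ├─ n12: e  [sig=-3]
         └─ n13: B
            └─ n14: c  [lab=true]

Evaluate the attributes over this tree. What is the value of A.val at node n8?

false

1. n1.live = 7  [7]
2. n2.key = true  [terminal]
3. n3.sig = 24  [terminal]
4. n4.lab = false  [terminal]
5. n1.pre = false  [a.key == false]
6. n1.tag = false  [c.lab == true]
7. n1.val = false  [e.sig > 24]
8. n5.cnt = -5  [-5]
9. n5.pre = 7  [7]
10. n6.depth = 23  [terminal]
11. n7.sig = 7  [terminal]
12. n5.val = -4  [B.pre + B.cnt - 6]
13. n8.live = -1  [B.val * 2 + 7]
14. n9.depth = 22  [terminal]
15. n10.cnt = -5  [b.depth * 3 - 71]
16. n10.pre = 2  [b.depth - 20]
17. n12.sig = -3  [terminal]
18. n13.cnt = -5  [e.sig * 2 + 1]
19. n13.pre = 27  [e.sig + 30]
20. n14.lab = true  [terminal]
21. n13.val = 13  [B.pre - 14]
22. n11.tag = 12  [12]
23. n11.fin = "up"  ["up"]
24. n10.val = 28  [B.cnt + 33]
25. n8.pre = false  [false]
26. n8.tag = false  [B.val > 28]
27. n8.val = false  [A.live > -1]
28. n0.tag = 19  [19]
29. n0.fin = "vv"  ["vv"]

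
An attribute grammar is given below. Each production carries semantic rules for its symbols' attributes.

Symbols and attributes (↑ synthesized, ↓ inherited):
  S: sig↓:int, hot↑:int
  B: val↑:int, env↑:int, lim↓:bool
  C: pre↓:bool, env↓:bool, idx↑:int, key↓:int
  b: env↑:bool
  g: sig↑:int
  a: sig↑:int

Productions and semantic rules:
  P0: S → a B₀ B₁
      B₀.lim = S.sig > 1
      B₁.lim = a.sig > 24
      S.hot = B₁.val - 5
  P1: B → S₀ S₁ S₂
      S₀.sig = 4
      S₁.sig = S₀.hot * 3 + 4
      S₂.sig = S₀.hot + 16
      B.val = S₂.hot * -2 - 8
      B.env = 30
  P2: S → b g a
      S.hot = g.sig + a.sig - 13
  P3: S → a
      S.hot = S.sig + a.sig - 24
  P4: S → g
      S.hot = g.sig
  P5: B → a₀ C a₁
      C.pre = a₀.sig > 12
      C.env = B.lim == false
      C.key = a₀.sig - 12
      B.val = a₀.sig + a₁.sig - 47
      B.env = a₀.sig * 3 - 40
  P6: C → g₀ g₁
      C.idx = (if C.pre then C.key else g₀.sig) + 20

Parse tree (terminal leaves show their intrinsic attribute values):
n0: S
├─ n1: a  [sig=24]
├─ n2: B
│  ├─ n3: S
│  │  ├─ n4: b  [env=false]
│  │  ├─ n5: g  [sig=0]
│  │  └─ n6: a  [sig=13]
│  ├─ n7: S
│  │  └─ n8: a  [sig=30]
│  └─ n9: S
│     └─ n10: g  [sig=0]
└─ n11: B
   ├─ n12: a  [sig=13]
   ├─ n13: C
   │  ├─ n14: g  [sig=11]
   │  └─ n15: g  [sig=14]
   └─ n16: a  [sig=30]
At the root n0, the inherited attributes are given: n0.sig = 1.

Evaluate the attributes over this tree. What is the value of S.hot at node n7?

1. n0.sig = 1  [given at root]
2. n1.sig = 24  [terminal]
3. n2.lim = false  [S.sig > 1]
4. n3.sig = 4  [4]
5. n4.env = false  [terminal]
6. n5.sig = 0  [terminal]
7. n6.sig = 13  [terminal]
8. n3.hot = 0  [g.sig + a.sig - 13]
9. n7.sig = 4  [S₀.hot * 3 + 4]
10. n8.sig = 30  [terminal]
11. n7.hot = 10  [S.sig + a.sig - 24]
12. n9.sig = 16  [S₀.hot + 16]
13. n10.sig = 0  [terminal]
14. n9.hot = 0  [g.sig]
15. n2.val = -8  [S₂.hot * -2 - 8]
16. n2.env = 30  [30]
17. n11.lim = false  [a.sig > 24]
18. n12.sig = 13  [terminal]
19. n13.pre = true  [a₀.sig > 12]
20. n13.env = true  [B.lim == false]
21. n13.key = 1  [a₀.sig - 12]
22. n14.sig = 11  [terminal]
23. n15.sig = 14  [terminal]
24. n13.idx = 21  [(if C.pre then C.key else g₀.sig) + 20]
25. n16.sig = 30  [terminal]
26. n11.val = -4  [a₀.sig + a₁.sig - 47]
27. n11.env = -1  [a₀.sig * 3 - 40]
28. n0.hot = -9  [B₁.val - 5]

10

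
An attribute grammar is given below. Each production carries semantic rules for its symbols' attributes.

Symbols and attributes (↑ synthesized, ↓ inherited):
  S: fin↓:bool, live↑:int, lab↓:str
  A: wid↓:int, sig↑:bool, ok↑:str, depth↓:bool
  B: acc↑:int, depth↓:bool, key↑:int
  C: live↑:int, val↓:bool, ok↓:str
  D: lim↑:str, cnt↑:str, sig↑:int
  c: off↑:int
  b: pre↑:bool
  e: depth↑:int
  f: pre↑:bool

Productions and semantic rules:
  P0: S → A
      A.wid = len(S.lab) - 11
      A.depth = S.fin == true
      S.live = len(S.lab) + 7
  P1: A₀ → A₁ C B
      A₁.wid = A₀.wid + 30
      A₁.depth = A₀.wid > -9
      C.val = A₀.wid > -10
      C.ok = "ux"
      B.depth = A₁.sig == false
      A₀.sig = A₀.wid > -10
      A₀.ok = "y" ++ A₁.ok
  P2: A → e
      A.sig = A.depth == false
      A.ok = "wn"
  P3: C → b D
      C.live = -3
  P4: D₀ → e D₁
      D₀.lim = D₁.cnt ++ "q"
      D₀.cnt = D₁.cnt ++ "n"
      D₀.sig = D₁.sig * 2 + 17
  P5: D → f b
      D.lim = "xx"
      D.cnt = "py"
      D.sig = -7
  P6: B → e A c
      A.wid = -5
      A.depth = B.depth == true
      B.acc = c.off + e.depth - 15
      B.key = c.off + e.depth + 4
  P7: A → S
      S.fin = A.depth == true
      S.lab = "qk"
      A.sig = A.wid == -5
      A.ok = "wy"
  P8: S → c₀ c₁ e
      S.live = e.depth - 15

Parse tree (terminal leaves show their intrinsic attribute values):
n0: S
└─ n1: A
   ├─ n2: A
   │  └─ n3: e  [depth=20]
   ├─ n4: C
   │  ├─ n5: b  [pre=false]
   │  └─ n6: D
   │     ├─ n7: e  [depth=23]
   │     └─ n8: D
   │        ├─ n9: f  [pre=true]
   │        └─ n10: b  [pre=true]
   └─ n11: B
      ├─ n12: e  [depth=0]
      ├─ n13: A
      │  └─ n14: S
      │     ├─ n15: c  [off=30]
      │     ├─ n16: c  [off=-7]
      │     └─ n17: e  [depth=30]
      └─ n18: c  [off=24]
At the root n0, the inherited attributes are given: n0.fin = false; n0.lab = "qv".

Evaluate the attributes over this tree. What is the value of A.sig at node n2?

1. n0.fin = false  [given at root]
2. n0.lab = "qv"  [given at root]
3. n1.wid = -9  [len(S.lab) - 11]
4. n1.depth = false  [S.fin == true]
5. n2.wid = 21  [A₀.wid + 30]
6. n2.depth = false  [A₀.wid > -9]
7. n3.depth = 20  [terminal]
8. n2.sig = true  [A.depth == false]
9. n2.ok = "wn"  ["wn"]
10. n4.val = true  [A₀.wid > -10]
11. n4.ok = "ux"  ["ux"]
12. n5.pre = false  [terminal]
13. n7.depth = 23  [terminal]
14. n9.pre = true  [terminal]
15. n10.pre = true  [terminal]
16. n8.lim = "xx"  ["xx"]
17. n8.cnt = "py"  ["py"]
18. n8.sig = -7  [-7]
19. n6.lim = "pyq"  [D₁.cnt ++ "q"]
20. n6.cnt = "pyn"  [D₁.cnt ++ "n"]
21. n6.sig = 3  [D₁.sig * 2 + 17]
22. n4.live = -3  [-3]
23. n11.depth = false  [A₁.sig == false]
24. n12.depth = 0  [terminal]
25. n13.wid = -5  [-5]
26. n13.depth = false  [B.depth == true]
27. n14.fin = false  [A.depth == true]
28. n14.lab = "qk"  ["qk"]
29. n15.off = 30  [terminal]
30. n16.off = -7  [terminal]
31. n17.depth = 30  [terminal]
32. n14.live = 15  [e.depth - 15]
33. n13.sig = true  [A.wid == -5]
34. n13.ok = "wy"  ["wy"]
35. n18.off = 24  [terminal]
36. n11.acc = 9  [c.off + e.depth - 15]
37. n11.key = 28  [c.off + e.depth + 4]
38. n1.sig = true  [A₀.wid > -10]
39. n1.ok = "ywn"  ["y" ++ A₁.ok]
40. n0.live = 9  [len(S.lab) + 7]

true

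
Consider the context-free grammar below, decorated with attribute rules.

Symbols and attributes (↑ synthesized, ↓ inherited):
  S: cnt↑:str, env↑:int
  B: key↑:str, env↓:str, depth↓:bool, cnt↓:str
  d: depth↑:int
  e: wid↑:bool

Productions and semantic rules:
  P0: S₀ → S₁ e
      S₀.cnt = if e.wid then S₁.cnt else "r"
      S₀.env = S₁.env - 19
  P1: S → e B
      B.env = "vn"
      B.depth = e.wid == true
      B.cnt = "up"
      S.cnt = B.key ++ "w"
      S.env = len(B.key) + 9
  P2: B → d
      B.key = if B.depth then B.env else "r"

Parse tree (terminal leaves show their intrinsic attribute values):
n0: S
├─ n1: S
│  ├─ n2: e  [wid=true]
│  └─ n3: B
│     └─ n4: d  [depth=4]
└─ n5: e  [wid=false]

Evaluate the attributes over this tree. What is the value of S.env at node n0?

1. n2.wid = true  [terminal]
2. n3.env = "vn"  ["vn"]
3. n3.depth = true  [e.wid == true]
4. n3.cnt = "up"  ["up"]
5. n4.depth = 4  [terminal]
6. n3.key = "vn"  [if B.depth then B.env else "r"]
7. n1.cnt = "vnw"  [B.key ++ "w"]
8. n1.env = 11  [len(B.key) + 9]
9. n5.wid = false  [terminal]
10. n0.cnt = "r"  [if e.wid then S₁.cnt else "r"]
11. n0.env = -8  [S₁.env - 19]

-8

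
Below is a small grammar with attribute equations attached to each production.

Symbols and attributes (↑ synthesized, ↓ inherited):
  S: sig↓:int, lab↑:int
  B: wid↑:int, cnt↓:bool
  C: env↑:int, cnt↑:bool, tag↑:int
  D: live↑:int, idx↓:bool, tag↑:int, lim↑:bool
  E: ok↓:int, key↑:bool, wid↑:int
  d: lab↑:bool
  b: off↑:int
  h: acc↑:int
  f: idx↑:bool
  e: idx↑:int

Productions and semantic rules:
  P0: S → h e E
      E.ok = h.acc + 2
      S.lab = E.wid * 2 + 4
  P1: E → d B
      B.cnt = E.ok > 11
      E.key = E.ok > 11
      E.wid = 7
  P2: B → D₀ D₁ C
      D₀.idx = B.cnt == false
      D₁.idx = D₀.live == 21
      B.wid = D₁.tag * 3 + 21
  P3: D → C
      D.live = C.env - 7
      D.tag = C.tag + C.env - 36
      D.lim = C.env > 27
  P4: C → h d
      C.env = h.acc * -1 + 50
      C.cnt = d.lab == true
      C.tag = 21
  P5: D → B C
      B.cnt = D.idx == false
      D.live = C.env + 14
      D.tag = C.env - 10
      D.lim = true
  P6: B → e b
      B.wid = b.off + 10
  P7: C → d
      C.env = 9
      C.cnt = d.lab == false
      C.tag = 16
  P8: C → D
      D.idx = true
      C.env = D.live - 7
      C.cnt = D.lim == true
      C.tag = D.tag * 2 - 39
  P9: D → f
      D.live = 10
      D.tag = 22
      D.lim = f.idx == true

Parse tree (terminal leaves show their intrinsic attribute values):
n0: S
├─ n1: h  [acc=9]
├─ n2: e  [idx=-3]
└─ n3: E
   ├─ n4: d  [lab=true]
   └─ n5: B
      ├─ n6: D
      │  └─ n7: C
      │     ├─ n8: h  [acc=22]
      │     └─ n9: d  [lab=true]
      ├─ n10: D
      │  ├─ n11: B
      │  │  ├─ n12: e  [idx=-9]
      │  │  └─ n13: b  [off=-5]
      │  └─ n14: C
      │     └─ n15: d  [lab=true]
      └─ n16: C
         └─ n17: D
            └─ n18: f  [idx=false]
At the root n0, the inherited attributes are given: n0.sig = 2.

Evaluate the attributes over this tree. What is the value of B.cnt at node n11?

1. n0.sig = 2  [given at root]
2. n1.acc = 9  [terminal]
3. n2.idx = -3  [terminal]
4. n3.ok = 11  [h.acc + 2]
5. n4.lab = true  [terminal]
6. n5.cnt = false  [E.ok > 11]
7. n6.idx = true  [B.cnt == false]
8. n8.acc = 22  [terminal]
9. n9.lab = true  [terminal]
10. n7.env = 28  [h.acc * -1 + 50]
11. n7.cnt = true  [d.lab == true]
12. n7.tag = 21  [21]
13. n6.live = 21  [C.env - 7]
14. n6.tag = 13  [C.tag + C.env - 36]
15. n6.lim = true  [C.env > 27]
16. n10.idx = true  [D₀.live == 21]
17. n11.cnt = false  [D.idx == false]
18. n12.idx = -9  [terminal]
19. n13.off = -5  [terminal]
20. n11.wid = 5  [b.off + 10]
21. n15.lab = true  [terminal]
22. n14.env = 9  [9]
23. n14.cnt = false  [d.lab == false]
24. n14.tag = 16  [16]
25. n10.live = 23  [C.env + 14]
26. n10.tag = -1  [C.env - 10]
27. n10.lim = true  [true]
28. n17.idx = true  [true]
29. n18.idx = false  [terminal]
30. n17.live = 10  [10]
31. n17.tag = 22  [22]
32. n17.lim = false  [f.idx == true]
33. n16.env = 3  [D.live - 7]
34. n16.cnt = false  [D.lim == true]
35. n16.tag = 5  [D.tag * 2 - 39]
36. n5.wid = 18  [D₁.tag * 3 + 21]
37. n3.key = false  [E.ok > 11]
38. n3.wid = 7  [7]
39. n0.lab = 18  [E.wid * 2 + 4]

false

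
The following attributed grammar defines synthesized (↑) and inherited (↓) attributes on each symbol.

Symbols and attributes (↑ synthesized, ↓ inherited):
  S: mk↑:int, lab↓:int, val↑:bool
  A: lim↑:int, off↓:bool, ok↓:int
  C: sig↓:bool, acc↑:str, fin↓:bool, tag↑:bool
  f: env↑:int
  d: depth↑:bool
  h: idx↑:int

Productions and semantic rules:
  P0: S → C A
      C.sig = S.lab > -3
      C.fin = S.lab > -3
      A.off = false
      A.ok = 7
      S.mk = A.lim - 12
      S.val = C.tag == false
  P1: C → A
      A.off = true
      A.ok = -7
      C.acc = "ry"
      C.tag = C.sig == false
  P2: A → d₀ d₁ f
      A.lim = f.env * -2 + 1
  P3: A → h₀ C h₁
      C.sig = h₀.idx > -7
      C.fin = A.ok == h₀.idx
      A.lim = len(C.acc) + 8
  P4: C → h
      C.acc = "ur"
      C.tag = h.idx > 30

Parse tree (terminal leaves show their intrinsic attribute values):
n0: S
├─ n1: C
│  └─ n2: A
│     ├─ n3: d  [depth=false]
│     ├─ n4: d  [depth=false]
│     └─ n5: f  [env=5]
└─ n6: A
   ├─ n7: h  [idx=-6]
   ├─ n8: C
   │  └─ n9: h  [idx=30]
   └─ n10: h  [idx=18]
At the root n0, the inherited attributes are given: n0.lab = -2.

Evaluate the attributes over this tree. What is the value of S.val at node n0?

true

1. n0.lab = -2  [given at root]
2. n1.sig = true  [S.lab > -3]
3. n1.fin = true  [S.lab > -3]
4. n2.off = true  [true]
5. n2.ok = -7  [-7]
6. n3.depth = false  [terminal]
7. n4.depth = false  [terminal]
8. n5.env = 5  [terminal]
9. n2.lim = -9  [f.env * -2 + 1]
10. n1.acc = "ry"  ["ry"]
11. n1.tag = false  [C.sig == false]
12. n6.off = false  [false]
13. n6.ok = 7  [7]
14. n7.idx = -6  [terminal]
15. n8.sig = true  [h₀.idx > -7]
16. n8.fin = false  [A.ok == h₀.idx]
17. n9.idx = 30  [terminal]
18. n8.acc = "ur"  ["ur"]
19. n8.tag = false  [h.idx > 30]
20. n10.idx = 18  [terminal]
21. n6.lim = 10  [len(C.acc) + 8]
22. n0.mk = -2  [A.lim - 12]
23. n0.val = true  [C.tag == false]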